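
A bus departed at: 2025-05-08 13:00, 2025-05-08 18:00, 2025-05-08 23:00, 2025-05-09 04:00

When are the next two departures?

2025-05-09 09:00, 2025-05-09 14:00

Spacing: 5, 5, 5 h — constant 5 h.
2025-05-09 04:00 + 5 h = 2025-05-09 09:00.
2025-05-09 09:00 + 5 h = 2025-05-09 14:00.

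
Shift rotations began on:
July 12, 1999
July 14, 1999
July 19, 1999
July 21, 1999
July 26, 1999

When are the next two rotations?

Every event lands on a Monday or Wednesday (gaps cycle 2, 5, 2, 5).
So the schedule is: every Monday and Wednesday.
Next Wednesday: July 28, 1999.
Next Monday: August 2, 1999.

July 28, 1999; August 2, 1999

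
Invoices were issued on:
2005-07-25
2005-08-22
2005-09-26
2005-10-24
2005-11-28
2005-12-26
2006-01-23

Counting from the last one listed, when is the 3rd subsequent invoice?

Gaps: 28, 35, 28, 35, 28, 28 days — a mix of 28 and 35. Every date is a Monday.
Each is the 4th Monday of its month.
February 2006 — 4th Monday is 2006-02-27.
March 2006 — 4th Monday is 2006-03-27.
April 2006 — 4th Monday is 2006-04-24.

2006-04-24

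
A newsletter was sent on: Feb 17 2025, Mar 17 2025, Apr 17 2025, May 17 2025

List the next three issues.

Jun 17 2025, Jul 17 2025, Aug 17 2025

Each date is the 17th; the gaps (28, 31, 30) track the month lengths.
The rule is the 17th of each month.
June 2025: Jun 17 2025.
July 2025: Jul 17 2025.
August 2025: Aug 17 2025.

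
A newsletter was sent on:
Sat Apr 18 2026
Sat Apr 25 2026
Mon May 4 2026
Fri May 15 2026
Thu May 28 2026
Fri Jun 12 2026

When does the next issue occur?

Gaps: 7, 9, 11, 13, 15 days — each gap is 2 larger than the previous one.
Next gap: 17 days. Fri Jun 12 2026 + 17 days = Mon Jun 29 2026.

Mon Jun 29 2026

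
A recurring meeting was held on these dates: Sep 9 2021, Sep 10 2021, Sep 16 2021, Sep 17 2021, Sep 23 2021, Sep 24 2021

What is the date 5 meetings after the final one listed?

Every event lands on a Thursday or Friday (gaps cycle 1, 6, 1, 6, 1).
So the schedule is: every Thursday and Friday.
The following Thursday is Sep 30 2021.
Next Friday: Oct 1 2021.
The following Thursday is Oct 7 2021.
Next Friday: Oct 8 2021.
Next Thursday: Oct 14 2021.

Oct 14 2021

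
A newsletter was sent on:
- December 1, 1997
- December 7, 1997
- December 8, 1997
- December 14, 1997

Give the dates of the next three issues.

Every event lands on a Monday or Sunday (gaps cycle 6, 1, 6).
So the schedule is: every Monday and Sunday.
Next Monday: December 15, 1997.
Next Sunday: December 21, 1997.
The following Monday is December 22, 1997.

December 15, 1997; December 21, 1997; December 22, 1997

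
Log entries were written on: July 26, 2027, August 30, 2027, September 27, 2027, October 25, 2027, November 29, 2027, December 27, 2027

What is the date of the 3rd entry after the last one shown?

These are Mondays with 35, 28, 28, 35, 28-day gaps.
Each is the final Monday of its month — August 30, 2027 is past the 28th, so '4th Monday' doesn't fit.
January 2028 ends with Monday January 31, 2028.
Last Monday of February 2028: February 28, 2028.
Last Monday of March 2028: March 27, 2028.

March 27, 2028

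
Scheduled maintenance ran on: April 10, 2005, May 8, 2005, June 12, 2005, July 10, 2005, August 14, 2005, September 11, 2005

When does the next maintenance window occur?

October 9, 2005

Gaps: 28, 35, 28, 35, 28 days — a mix of 28 and 35. Every date is a Sunday.
Each is the 2nd Sunday of its month.
2nd Sunday of October 2005: October 9, 2005.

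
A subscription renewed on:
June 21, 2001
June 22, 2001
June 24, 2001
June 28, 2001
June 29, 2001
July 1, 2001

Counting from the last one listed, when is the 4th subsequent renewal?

The gap pattern 1, 2, 4, 1, 2 repeats every 3 events.
These are the Thursdays, Fridays and Sundays of each week.
Next Thursday: July 5, 2001.
Next Friday: July 6, 2001.
Next Sunday: July 8, 2001.
The following Thursday is July 12, 2001.

July 12, 2001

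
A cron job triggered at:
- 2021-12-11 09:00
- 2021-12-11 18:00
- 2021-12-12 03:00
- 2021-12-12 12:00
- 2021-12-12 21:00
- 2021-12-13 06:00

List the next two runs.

The interval is a steady 9 hours (9, 9, 9, 9, 9).
2021-12-13 06:00 + 9 h = 2021-12-13 15:00.
2021-12-13 15:00 + 9 h = 2021-12-14 00:00.

2021-12-13 15:00, 2021-12-14 00:00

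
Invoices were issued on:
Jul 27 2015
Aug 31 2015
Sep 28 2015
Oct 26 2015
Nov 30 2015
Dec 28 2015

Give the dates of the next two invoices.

Every date is a Monday; gaps 35, 28, 28, 35, 28 days.
Each is the last Monday of its month (at least one falls on the 29th or later, ruling out '4th Monday').
Last Monday of January 2016: Jan 25 2016.
Last Monday of February 2016: Feb 29 2016.

Jan 25 2016, Feb 29 2016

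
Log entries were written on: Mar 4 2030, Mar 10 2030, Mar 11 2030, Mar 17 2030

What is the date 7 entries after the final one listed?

Apr 8 2030

The gap pattern 6, 1, 6 repeats every 2 events.
These are the Mondays and Sundays of each week.
Next Monday: Mar 18 2030.
The following Sunday is Mar 24 2030.
The following Monday is Mar 25 2030.
The following Sunday is Mar 31 2030.
Next Monday: Apr 1 2030.
The following Sunday is Apr 7 2030.
Next Monday: Apr 8 2030.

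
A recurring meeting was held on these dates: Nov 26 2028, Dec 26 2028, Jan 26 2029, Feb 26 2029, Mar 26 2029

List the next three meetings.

Gaps: 30, 31, 31, 28 days — not constant. Every event is on the 26th of the month.
Pattern: the 26th of each month.
Next: April 2029 → Apr 26 2029.
Next: May 2029 → May 26 2029.
Next: June 2029 → Jun 26 2029.

Apr 26 2029, May 26 2029, Jun 26 2029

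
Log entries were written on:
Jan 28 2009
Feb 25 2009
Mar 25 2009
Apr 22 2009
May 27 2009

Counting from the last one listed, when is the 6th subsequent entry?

Gaps: 28, 28, 28, 35 days — a mix of 28 and 35. Every date is a Wednesday.
Each is the 4th Wednesday of its month.
4th Wednesday of June 2009: Jun 24 2009.
July 2009 — 4th Wednesday is Jul 22 2009.
4th Wednesday of August 2009: Aug 26 2009.
4th Wednesday of September 2009: Sep 23 2009.
4th Wednesday of October 2009: Oct 28 2009.
November 2009 — 4th Wednesday is Nov 25 2009.

Nov 25 2009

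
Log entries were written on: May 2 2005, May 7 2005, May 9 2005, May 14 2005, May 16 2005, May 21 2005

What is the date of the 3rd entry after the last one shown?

The gap pattern 5, 2, 5, 2, 5 repeats every 2 events.
These are the Mondays and Saturdays of each week.
Next Monday: May 23 2005.
The following Saturday is May 28 2005.
Next Monday: May 30 2005.

May 30 2005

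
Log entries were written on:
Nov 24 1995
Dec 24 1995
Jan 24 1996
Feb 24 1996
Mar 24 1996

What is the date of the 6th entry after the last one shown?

Each date is the 24th; the gaps (30, 31, 31, 29) track the month lengths.
The rule is the 24th of each month.
Next: April 1996 → Apr 24 1996.
May 1996: May 24 1996.
June 1996: Jun 24 1996.
Next: July 1996 → Jul 24 1996.
Next: August 1996 → Aug 24 1996.
Next: September 1996 → Sep 24 1996.

Sep 24 1996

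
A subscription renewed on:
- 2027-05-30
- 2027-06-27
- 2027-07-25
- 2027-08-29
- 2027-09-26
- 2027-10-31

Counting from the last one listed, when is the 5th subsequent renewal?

All Sundays; the gaps (28, 28, 35, 28, 35) vary with month length.
This is the last Sunday of each month.
Last Sunday of November 2027: 2027-11-28.
December 2027 ends with Sunday 2027-12-26.
January 2028 ends with Sunday 2028-01-30.
Last Sunday of February 2028: 2028-02-27.
Last Sunday of March 2028: 2028-03-26.

2028-03-26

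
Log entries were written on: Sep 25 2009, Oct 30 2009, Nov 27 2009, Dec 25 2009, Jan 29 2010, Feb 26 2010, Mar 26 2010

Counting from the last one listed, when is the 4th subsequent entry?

All Fridays; the gaps (35, 28, 28, 35, 28, 28) vary with month length.
This is the last Friday of each month.
April 2010 ends with Friday Apr 30 2010.
Last Friday of May 2010: May 28 2010.
Last Friday of June 2010: Jun 25 2010.
July 2010 ends with Friday Jul 30 2010.

Jul 30 2010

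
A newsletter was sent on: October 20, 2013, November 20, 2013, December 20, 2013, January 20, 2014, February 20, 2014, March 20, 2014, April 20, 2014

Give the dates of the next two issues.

May 20, 2014; June 20, 2014

Gaps: 31, 30, 31, 31, 28, 31 days — not constant. Every event is on the 20th of the month.
Pattern: the 20th of each month.
Next: May 2014 → May 20, 2014.
June 2014: June 20, 2014.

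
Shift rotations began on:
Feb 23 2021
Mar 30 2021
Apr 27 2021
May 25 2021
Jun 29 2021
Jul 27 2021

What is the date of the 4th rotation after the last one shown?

Every date is a Tuesday; gaps 35, 28, 28, 35, 28 days.
Each is the last Tuesday of its month (at least one falls on the 29th or later, ruling out '4th Tuesday').
August 2021 ends with Tuesday Aug 31 2021.
September 2021 ends with Tuesday Sep 28 2021.
Last Tuesday of October 2021: Oct 26 2021.
November 2021 ends with Tuesday Nov 30 2021.

Nov 30 2021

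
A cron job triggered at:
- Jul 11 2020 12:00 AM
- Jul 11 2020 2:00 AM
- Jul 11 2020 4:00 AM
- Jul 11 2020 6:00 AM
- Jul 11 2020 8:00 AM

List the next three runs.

The interval is a steady 2 hours (2, 2, 2, 2).
Jul 11 2020 8:00 AM + 2 h = Jul 11 2020 10:00 AM.
Jul 11 2020 10:00 AM + 2 h = Jul 11 2020 12:00 PM.
Jul 11 2020 12:00 PM + 2 h = Jul 11 2020 2:00 PM.

Jul 11 2020 10:00 AM, Jul 11 2020 12:00 PM, Jul 11 2020 2:00 PM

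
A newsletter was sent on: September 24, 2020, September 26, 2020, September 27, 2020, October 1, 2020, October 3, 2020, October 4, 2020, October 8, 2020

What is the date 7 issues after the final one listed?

October 24, 2020

Every event lands on a Thursday or Saturday or Sunday (gaps cycle 2, 1, 4, 2, 1, 4).
So the schedule is: every Thursday, Saturday and Sunday.
The following Saturday is October 10, 2020.
The following Sunday is October 11, 2020.
Next Thursday: October 15, 2020.
The following Saturday is October 17, 2020.
The following Sunday is October 18, 2020.
The following Thursday is October 22, 2020.
Next Saturday: October 24, 2020.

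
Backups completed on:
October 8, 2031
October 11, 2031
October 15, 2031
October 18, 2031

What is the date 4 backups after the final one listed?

November 1, 2031

Gaps: 3, 4, 3 days — not constant, but cyclic with period 2.
The events fall on every Wednesday and Saturday.
Next Wednesday: October 22, 2031.
Next Saturday: October 25, 2031.
The following Wednesday is October 29, 2031.
The following Saturday is November 1, 2031.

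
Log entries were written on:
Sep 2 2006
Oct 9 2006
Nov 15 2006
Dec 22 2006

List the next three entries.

Jan 28 2007, Mar 6 2007, Apr 12 2007

The spacing is 37, 37, 37 days — always 37 days.
Dec 22 2006 + 37 days = Jan 28 2007.
Jan 28 2007 + 37 days = Mar 6 2007.
Mar 6 2007 + 37 days = Apr 12 2007.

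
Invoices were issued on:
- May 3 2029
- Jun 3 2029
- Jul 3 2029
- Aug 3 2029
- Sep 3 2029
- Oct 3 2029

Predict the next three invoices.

Nov 3 2029, Dec 3 2029, Jan 3 2030

Each date is the 3rd; the gaps (31, 30, 31, 31, 30) track the month lengths.
The rule is the 3rd of each month.
Next: November 2029 → Nov 3 2029.
Next: December 2029 → Dec 3 2029.
January 2030: Jan 3 2030.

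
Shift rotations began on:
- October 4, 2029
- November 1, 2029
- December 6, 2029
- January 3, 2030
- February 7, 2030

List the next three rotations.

Gaps: 28, 35, 28, 35 days — a mix of 28 and 35. Every date is a Thursday.
Each is the 1st Thursday of its month.
March 2030 — 1st Thursday is March 7, 2030.
April 2030 — 1st Thursday is April 4, 2030.
1st Thursday of May 2030: May 2, 2030.

March 7, 2030; April 4, 2030; May 2, 2030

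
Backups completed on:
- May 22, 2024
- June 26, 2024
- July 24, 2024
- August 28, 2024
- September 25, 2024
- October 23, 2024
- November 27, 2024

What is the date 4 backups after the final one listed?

March 26, 2025

These are Wednesdays at 28- or 35-day spacing (35, 28, 35, 28, 28, 35).
The pattern: 4th Wednesday of the month.
December 2024 — 4th Wednesday is December 25, 2024.
January 2025 — 4th Wednesday is January 22, 2025.
February 2025 — 4th Wednesday is February 26, 2025.
4th Wednesday of March 2025: March 26, 2025.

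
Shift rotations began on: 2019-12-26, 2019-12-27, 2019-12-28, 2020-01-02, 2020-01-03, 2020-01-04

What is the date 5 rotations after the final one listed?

Every event lands on a Thursday or Friday or Saturday (gaps cycle 1, 1, 5, 1, 1).
So the schedule is: every Thursday, Friday and Saturday.
Next Thursday: 2020-01-09.
The following Friday is 2020-01-10.
Next Saturday: 2020-01-11.
The following Thursday is 2020-01-16.
Next Friday: 2020-01-17.

2020-01-17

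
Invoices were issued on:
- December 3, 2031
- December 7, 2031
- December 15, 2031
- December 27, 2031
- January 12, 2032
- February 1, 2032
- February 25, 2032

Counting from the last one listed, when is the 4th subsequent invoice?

Gaps: 4, 8, 12, 16, 20, 24 days — each gap is 4 larger than the previous one.
Next gap: 28 days. February 25, 2032 + 28 days = March 24, 2032.
Next gap: 32 days. March 24, 2032 + 32 days = April 25, 2032.
Next gap: 36 days. April 25, 2032 + 36 days = May 31, 2032.
Next gap: 40 days. May 31, 2032 + 40 days = July 10, 2032.

July 10, 2032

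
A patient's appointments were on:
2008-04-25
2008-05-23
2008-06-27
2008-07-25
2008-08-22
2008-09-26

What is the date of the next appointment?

All dates are Fridays, 28, 35, 28, 28, 35 days apart.
Specifically, the 4th Friday of each month.
October 2008 — 4th Friday is 2008-10-24.

2008-10-24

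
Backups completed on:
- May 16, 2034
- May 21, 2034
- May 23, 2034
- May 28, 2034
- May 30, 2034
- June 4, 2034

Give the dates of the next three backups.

The gap pattern 5, 2, 5, 2, 5 repeats every 2 events.
These are the Tuesdays and Sundays of each week.
Next Tuesday: June 6, 2034.
Next Sunday: June 11, 2034.
The following Tuesday is June 13, 2034.

June 6, 2034; June 11, 2034; June 13, 2034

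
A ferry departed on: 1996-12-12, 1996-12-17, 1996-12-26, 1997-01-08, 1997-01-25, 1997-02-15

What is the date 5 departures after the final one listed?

1997-07-30

The spacing grows by 4 each time: 5, 9, 13, 17, 21 days.
Next gap: 25 days. 1997-02-15 + 25 days = 1997-03-12.
Next gap: 29 days. 1997-03-12 + 29 days = 1997-04-10.
Next gap: 33 days. 1997-04-10 + 33 days = 1997-05-13.
Next gap: 37 days. 1997-05-13 + 37 days = 1997-06-19.
Next gap: 41 days. 1997-06-19 + 41 days = 1997-07-30.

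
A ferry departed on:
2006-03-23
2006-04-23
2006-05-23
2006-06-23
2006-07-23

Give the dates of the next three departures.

2006-08-23, 2006-09-23, 2006-10-23

Each date is the 23rd; the gaps (31, 30, 31, 30) track the month lengths.
The rule is the 23rd of each month.
Next: August 2006 → 2006-08-23.
Next: September 2006 → 2006-09-23.
October 2006: 2006-10-23.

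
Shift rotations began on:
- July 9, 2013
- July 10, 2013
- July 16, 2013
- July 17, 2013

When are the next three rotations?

July 23, 2013; July 24, 2013; July 30, 2013

Gaps: 1, 6, 1 days — not constant, but cyclic with period 2.
The events fall on every Tuesday and Wednesday.
The following Tuesday is July 23, 2013.
The following Wednesday is July 24, 2013.
Next Tuesday: July 30, 2013.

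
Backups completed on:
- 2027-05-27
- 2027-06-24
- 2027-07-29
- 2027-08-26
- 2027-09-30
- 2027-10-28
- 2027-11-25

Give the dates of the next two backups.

These are Thursdays with 28, 35, 28, 35, 28, 28-day gaps.
Each is the final Thursday of its month — 2027-07-29 is past the 28th, so '4th Thursday' doesn't fit.
Last Thursday of December 2027: 2027-12-30.
Last Thursday of January 2028: 2028-01-27.

2027-12-30, 2028-01-27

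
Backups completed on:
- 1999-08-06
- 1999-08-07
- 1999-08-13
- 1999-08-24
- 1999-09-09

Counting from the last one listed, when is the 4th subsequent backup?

2000-01-01

Intervals are 1, 6, 11, 16 days — an arithmetic progression with common difference 5.
Next gap: 21 days. 1999-09-09 + 21 days = 1999-09-30.
Next gap: 26 days. 1999-09-30 + 26 days = 1999-10-26.
Next gap: 31 days. 1999-10-26 + 31 days = 1999-11-26.
Next gap: 36 days. 1999-11-26 + 36 days = 2000-01-01.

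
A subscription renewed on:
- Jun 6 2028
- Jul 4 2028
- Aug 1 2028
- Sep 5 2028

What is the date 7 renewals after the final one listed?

Apr 3 2029

Gaps: 28, 28, 35 days — a mix of 28 and 35. Every date is a Tuesday.
Each is the 1st Tuesday of its month.
1st Tuesday of October 2028: Oct 3 2028.
1st Tuesday of November 2028: Nov 7 2028.
December 2028 — 1st Tuesday is Dec 5 2028.
1st Tuesday of January 2029: Jan 2 2029.
1st Tuesday of February 2029: Feb 6 2029.
March 2029 — 1st Tuesday is Mar 6 2029.
April 2029 — 1st Tuesday is Apr 3 2029.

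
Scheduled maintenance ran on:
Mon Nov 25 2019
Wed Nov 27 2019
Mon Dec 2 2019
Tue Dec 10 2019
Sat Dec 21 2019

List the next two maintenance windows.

Sat Jan 4 2020, Tue Jan 21 2020

Gaps: 2, 5, 8, 11 days — each gap is 3 larger than the previous one.
Next gap: 14 days. Sat Dec 21 2019 + 14 days = Sat Jan 4 2020.
Next gap: 17 days. Sat Jan 4 2020 + 17 days = Tue Jan 21 2020.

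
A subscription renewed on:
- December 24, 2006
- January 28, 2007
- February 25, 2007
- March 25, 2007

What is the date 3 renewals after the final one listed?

June 24, 2007

All dates are Sundays, 35, 28, 28 days apart.
Specifically, the 4th Sunday of each month.
4th Sunday of April 2007: April 22, 2007.
4th Sunday of May 2007: May 27, 2007.
4th Sunday of June 2007: June 24, 2007.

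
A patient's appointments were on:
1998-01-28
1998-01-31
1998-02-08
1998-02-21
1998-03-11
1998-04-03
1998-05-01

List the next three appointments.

The spacing grows by 5 each time: 3, 8, 13, 18, 23, 28 days.
Next gap: 33 days. 1998-05-01 + 33 days = 1998-06-03.
Next gap: 38 days. 1998-06-03 + 38 days = 1998-07-11.
Next gap: 43 days. 1998-07-11 + 43 days = 1998-08-23.

1998-06-03, 1998-07-11, 1998-08-23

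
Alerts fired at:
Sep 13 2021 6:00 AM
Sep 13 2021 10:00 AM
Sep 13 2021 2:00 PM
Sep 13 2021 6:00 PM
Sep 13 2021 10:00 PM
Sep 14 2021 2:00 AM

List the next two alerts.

Spacing: 4, 4, 4, 4, 4 h — constant 4 h.
Sep 14 2021 2:00 AM + 4 h = Sep 14 2021 6:00 AM.
Sep 14 2021 6:00 AM + 4 h = Sep 14 2021 10:00 AM.

Sep 14 2021 6:00 AM, Sep 14 2021 10:00 AM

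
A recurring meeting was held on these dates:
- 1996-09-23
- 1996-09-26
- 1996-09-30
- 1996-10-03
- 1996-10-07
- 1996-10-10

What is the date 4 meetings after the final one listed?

1996-10-24

Every event lands on a Monday or Thursday (gaps cycle 3, 4, 3, 4, 3).
So the schedule is: every Monday and Thursday.
Next Monday: 1996-10-14.
The following Thursday is 1996-10-17.
Next Monday: 1996-10-21.
Next Thursday: 1996-10-24.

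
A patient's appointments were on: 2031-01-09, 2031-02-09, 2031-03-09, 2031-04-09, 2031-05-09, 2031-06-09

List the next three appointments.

2031-07-09, 2031-08-09, 2031-09-09

The day-of-month is always 9 (31, 28, 31, 30, 31 days between events).
So this recurs on the 9th of each month.
Next: July 2031 → 2031-07-09.
Next: August 2031 → 2031-08-09.
September 2031: 2031-09-09.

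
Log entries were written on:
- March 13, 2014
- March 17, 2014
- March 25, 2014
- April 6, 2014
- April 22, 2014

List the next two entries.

May 12, 2014; June 5, 2014

Gaps: 4, 8, 12, 16 days — each gap is 4 larger than the previous one.
Next gap: 20 days. April 22, 2014 + 20 days = May 12, 2014.
Next gap: 24 days. May 12, 2014 + 24 days = June 5, 2014.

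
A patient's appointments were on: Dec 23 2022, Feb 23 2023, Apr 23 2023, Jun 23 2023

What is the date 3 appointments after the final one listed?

Dec 23 2023

Each date is the 23rd; the gaps (62, 59, 61) track the month lengths.
The rule is the 23rd of every 2 months.
Next: August 2023 → Aug 23 2023.
Next: October 2023 → Oct 23 2023.
December 2023: Dec 23 2023.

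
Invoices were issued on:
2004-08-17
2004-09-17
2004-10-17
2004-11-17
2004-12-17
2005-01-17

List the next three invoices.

2005-02-17, 2005-03-17, 2005-04-17

Each date is the 17th; the gaps (31, 30, 31, 30, 31) track the month lengths.
The rule is the 17th of each month.
Next: February 2005 → 2005-02-17.
Next: March 2005 → 2005-03-17.
Next: April 2005 → 2005-04-17.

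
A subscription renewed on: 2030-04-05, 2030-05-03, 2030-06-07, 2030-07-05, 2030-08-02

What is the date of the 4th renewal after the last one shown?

2030-12-06

All dates are Fridays, 28, 35, 28, 28 days apart.
Specifically, the 1st Friday of each month.
1st Friday of September 2030: 2030-09-06.
1st Friday of October 2030: 2030-10-04.
November 2030 — 1st Friday is 2030-11-01.
1st Friday of December 2030: 2030-12-06.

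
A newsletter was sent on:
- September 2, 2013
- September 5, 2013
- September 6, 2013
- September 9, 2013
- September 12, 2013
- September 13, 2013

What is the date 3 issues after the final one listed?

September 20, 2013

The gap pattern 3, 1, 3, 3, 1 repeats every 3 events.
These are the Mondays, Thursdays and Fridays of each week.
Next Monday: September 16, 2013.
The following Thursday is September 19, 2013.
Next Friday: September 20, 2013.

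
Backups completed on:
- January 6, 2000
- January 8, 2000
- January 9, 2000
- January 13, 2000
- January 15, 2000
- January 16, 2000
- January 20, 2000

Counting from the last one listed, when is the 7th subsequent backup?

February 5, 2000

Every event lands on a Thursday or Saturday or Sunday (gaps cycle 2, 1, 4, 2, 1, 4).
So the schedule is: every Thursday, Saturday and Sunday.
Next Saturday: January 22, 2000.
Next Sunday: January 23, 2000.
Next Thursday: January 27, 2000.
The following Saturday is January 29, 2000.
The following Sunday is January 30, 2000.
Next Thursday: February 3, 2000.
Next Saturday: February 5, 2000.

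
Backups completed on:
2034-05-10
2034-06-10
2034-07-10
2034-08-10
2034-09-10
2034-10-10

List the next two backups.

Gaps: 31, 30, 31, 31, 30 days — not constant. Every event is on the 10th of the month.
Pattern: the 10th of each month.
November 2034: 2034-11-10.
Next: December 2034 → 2034-12-10.

2034-11-10, 2034-12-10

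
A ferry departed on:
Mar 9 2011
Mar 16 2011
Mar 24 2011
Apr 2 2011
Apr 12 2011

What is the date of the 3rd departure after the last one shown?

Gaps: 7, 8, 9, 10 days — each gap is 1 larger than the previous one.
Next gap: 11 days. Apr 12 2011 + 11 days = Apr 23 2011.
Next gap: 12 days. Apr 23 2011 + 12 days = May 5 2011.
Next gap: 13 days. May 5 2011 + 13 days = May 18 2011.

May 18 2011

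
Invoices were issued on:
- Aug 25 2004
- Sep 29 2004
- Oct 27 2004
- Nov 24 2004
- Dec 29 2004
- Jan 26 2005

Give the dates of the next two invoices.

These are Wednesdays with 35, 28, 28, 35, 28-day gaps.
Each is the final Wednesday of its month — Sep 29 2004 is past the 28th, so '4th Wednesday' doesn't fit.
Last Wednesday of February 2005: Feb 23 2005.
Last Wednesday of March 2005: Mar 30 2005.

Feb 23 2005, Mar 30 2005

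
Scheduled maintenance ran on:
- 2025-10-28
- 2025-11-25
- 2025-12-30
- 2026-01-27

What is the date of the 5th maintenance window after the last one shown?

These are Tuesdays with 28, 35, 28-day gaps.
Each is the final Tuesday of its month — 2025-12-30 is past the 28th, so '4th Tuesday' doesn't fit.
Last Tuesday of February 2026: 2026-02-24.
March 2026 ends with Tuesday 2026-03-31.
Last Tuesday of April 2026: 2026-04-28.
Last Tuesday of May 2026: 2026-05-26.
June 2026 ends with Tuesday 2026-06-30.

2026-06-30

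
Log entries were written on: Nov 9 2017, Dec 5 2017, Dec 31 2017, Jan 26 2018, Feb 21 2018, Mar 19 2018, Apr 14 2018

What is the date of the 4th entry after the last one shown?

Every event comes 26 days after the last (26, 26, 26, 26, 26, 26).
Apr 14 2018 + 26 days = May 10 2018.
May 10 2018 + 26 days = Jun 5 2018.
Jun 5 2018 + 26 days = Jul 1 2018.
Jul 1 2018 + 26 days = Jul 27 2018.

Jul 27 2018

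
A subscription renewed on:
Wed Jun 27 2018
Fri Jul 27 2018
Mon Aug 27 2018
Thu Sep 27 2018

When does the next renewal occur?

The day-of-month is always 27 (30, 31, 31 days between events).
So this recurs on the 27th of each month.
Next: October 2018 → Sat Oct 27 2018.

Sat Oct 27 2018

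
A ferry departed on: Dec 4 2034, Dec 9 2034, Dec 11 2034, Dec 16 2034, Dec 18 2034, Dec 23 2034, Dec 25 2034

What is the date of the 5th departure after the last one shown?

Jan 13 2035

Every event lands on a Monday or Saturday (gaps cycle 5, 2, 5, 2, 5, 2).
So the schedule is: every Monday and Saturday.
Next Saturday: Dec 30 2034.
The following Monday is Jan 1 2035.
The following Saturday is Jan 6 2035.
The following Monday is Jan 8 2035.
The following Saturday is Jan 13 2035.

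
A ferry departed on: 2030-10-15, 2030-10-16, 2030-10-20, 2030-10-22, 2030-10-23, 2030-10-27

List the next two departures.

Every event lands on a Tuesday or Wednesday or Sunday (gaps cycle 1, 4, 2, 1, 4).
So the schedule is: every Tuesday, Wednesday and Sunday.
The following Tuesday is 2030-10-29.
Next Wednesday: 2030-10-30.

2030-10-29, 2030-10-30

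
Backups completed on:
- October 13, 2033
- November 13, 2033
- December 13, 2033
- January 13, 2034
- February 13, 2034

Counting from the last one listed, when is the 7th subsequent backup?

September 13, 2034

Gaps: 31, 30, 31, 31 days — not constant. Every event is on the 13th of the month.
Pattern: the 13th of each month.
Next: March 2034 → March 13, 2034.
April 2034: April 13, 2034.
May 2034: May 13, 2034.
Next: June 2034 → June 13, 2034.
Next: July 2034 → July 13, 2034.
Next: August 2034 → August 13, 2034.
Next: September 2034 → September 13, 2034.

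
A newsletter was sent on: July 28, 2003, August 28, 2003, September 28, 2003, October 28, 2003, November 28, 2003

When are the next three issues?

December 28, 2003; January 28, 2004; February 28, 2004

Gaps: 31, 31, 30, 31 days — not constant. Every event is on the 28th of the month.
Pattern: the 28th of each month.
Next: December 2003 → December 28, 2003.
January 2004: January 28, 2004.
Next: February 2004 → February 28, 2004.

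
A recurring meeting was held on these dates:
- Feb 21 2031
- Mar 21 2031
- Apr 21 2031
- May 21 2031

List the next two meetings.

Jun 21 2031, Jul 21 2031

The day-of-month is always 21 (28, 31, 30 days between events).
So this recurs on the 21st of each month.
June 2031: Jun 21 2031.
Next: July 2031 → Jul 21 2031.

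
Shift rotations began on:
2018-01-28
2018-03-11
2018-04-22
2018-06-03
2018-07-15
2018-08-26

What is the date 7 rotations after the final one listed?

2019-06-16

The spacing is 42, 42, 42, 42, 42 days — always 42 days.
2018-08-26 + 42 days = 2018-10-07.
2018-10-07 + 42 days = 2018-11-18.
2018-11-18 + 42 days = 2018-12-30.
2018-12-30 + 42 days = 2019-02-10.
2019-02-10 + 42 days = 2019-03-24.
2019-03-24 + 42 days = 2019-05-05.
2019-05-05 + 42 days = 2019-06-16.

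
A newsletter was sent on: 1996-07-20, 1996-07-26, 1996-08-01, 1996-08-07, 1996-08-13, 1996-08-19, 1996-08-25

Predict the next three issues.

Every event comes 6 days after the last (6, 6, 6, 6, 6, 6).
1996-08-25 + 6 days = 1996-08-31.
1996-08-31 + 6 days = 1996-09-06.
1996-09-06 + 6 days = 1996-09-12.

1996-08-31, 1996-09-06, 1996-09-12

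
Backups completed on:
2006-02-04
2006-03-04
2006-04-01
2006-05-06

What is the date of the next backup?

2006-06-03

All dates are Saturdays, 28, 28, 35 days apart.
Specifically, the 1st Saturday of each month.
1st Saturday of June 2006: 2006-06-03.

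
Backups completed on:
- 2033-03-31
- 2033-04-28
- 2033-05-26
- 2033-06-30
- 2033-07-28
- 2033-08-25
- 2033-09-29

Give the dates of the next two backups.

Every date is a Thursday; gaps 28, 28, 35, 28, 28, 35 days.
Each is the last Thursday of its month (at least one falls on the 29th or later, ruling out '4th Thursday').
Last Thursday of October 2033: 2033-10-27.
Last Thursday of November 2033: 2033-11-24.

2033-10-27, 2033-11-24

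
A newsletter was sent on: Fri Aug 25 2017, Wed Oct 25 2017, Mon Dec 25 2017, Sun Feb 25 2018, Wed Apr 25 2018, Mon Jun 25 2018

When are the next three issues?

Sat Aug 25 2018, Thu Oct 25 2018, Tue Dec 25 2018

Gaps: 61, 61, 62, 59, 61 days — not constant. Every event is on the 25th of the month.
Pattern: the 25th of every 2 months.
Next: August 2018 → Sat Aug 25 2018.
Next: October 2018 → Thu Oct 25 2018.
Next: December 2018 → Tue Dec 25 2018.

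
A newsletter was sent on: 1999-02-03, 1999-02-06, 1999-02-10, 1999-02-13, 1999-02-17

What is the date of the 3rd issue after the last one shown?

The gap pattern 3, 4, 3, 4 repeats every 2 events.
These are the Wednesdays and Saturdays of each week.
The following Saturday is 1999-02-20.
The following Wednesday is 1999-02-24.
Next Saturday: 1999-02-27.

1999-02-27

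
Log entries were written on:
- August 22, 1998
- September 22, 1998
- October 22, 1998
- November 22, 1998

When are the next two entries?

Gaps: 31, 30, 31 days — not constant. Every event is on the 22nd of the month.
Pattern: the 22nd of each month.
December 1998: December 22, 1998.
Next: January 1999 → January 22, 1999.

December 22, 1998; January 22, 1999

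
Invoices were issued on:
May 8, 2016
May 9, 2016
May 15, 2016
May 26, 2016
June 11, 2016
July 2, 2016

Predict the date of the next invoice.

The spacing grows by 5 each time: 1, 6, 11, 16, 21 days.
Next gap: 26 days. July 2, 2016 + 26 days = July 28, 2016.

July 28, 2016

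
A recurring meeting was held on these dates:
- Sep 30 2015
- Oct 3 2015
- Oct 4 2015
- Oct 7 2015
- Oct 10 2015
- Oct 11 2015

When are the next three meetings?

Gaps: 3, 1, 3, 3, 1 days — not constant, but cyclic with period 3.
The events fall on every Wednesday, Saturday and Sunday.
The following Wednesday is Oct 14 2015.
Next Saturday: Oct 17 2015.
Next Sunday: Oct 18 2015.

Oct 14 2015, Oct 17 2015, Oct 18 2015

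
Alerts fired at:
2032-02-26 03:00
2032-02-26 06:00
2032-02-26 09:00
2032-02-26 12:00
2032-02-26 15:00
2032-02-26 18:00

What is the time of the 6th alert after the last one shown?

Spacing: 3, 3, 3, 3, 3 h — constant 3 h.
2032-02-26 18:00 + 3 h = 2032-02-26 21:00.
2032-02-26 21:00 + 3 h = 2032-02-27 00:00.
2032-02-27 00:00 + 3 h = 2032-02-27 03:00.
2032-02-27 03:00 + 3 h = 2032-02-27 06:00.
2032-02-27 06:00 + 3 h = 2032-02-27 09:00.
2032-02-27 09:00 + 3 h = 2032-02-27 12:00.

2032-02-27 12:00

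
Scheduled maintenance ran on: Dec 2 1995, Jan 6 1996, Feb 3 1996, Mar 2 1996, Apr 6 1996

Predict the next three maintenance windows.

All dates are Saturdays, 35, 28, 28, 35 days apart.
Specifically, the 1st Saturday of each month.
1st Saturday of May 1996: May 4 1996.
June 1996 — 1st Saturday is Jun 1 1996.
1st Saturday of July 1996: Jul 6 1996.

May 4 1996, Jun 1 1996, Jul 6 1996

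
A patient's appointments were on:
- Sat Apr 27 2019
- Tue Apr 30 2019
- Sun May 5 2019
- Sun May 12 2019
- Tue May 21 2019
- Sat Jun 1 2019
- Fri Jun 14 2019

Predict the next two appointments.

Sat Jun 29 2019, Tue Jul 16 2019

Intervals are 3, 5, 7, 9, 11, 13 days — an arithmetic progression with common difference 2.
Next gap: 15 days. Fri Jun 14 2019 + 15 days = Sat Jun 29 2019.
Next gap: 17 days. Sat Jun 29 2019 + 17 days = Tue Jul 16 2019.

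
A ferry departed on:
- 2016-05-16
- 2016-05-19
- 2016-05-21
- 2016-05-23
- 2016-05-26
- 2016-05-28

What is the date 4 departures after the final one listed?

2016-06-06

Every event lands on a Monday or Thursday or Saturday (gaps cycle 3, 2, 2, 3, 2).
So the schedule is: every Monday, Thursday and Saturday.
The following Monday is 2016-05-30.
The following Thursday is 2016-06-02.
The following Saturday is 2016-06-04.
Next Monday: 2016-06-06.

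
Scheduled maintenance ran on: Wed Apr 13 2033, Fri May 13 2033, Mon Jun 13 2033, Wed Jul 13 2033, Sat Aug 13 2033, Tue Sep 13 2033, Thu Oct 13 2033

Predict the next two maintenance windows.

Sun Nov 13 2033, Tue Dec 13 2033

Each date is the 13th; the gaps (30, 31, 30, 31, 31, 30) track the month lengths.
The rule is the 13th of each month.
November 2033: Sun Nov 13 2033.
December 2033: Tue Dec 13 2033.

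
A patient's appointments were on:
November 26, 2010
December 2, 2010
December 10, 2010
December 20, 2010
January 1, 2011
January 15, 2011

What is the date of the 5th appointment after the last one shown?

The spacing grows by 2 each time: 6, 8, 10, 12, 14 days.
Next gap: 16 days. January 15, 2011 + 16 days = January 31, 2011.
Next gap: 18 days. January 31, 2011 + 18 days = February 18, 2011.
Next gap: 20 days. February 18, 2011 + 20 days = March 10, 2011.
Next gap: 22 days. March 10, 2011 + 22 days = April 1, 2011.
Next gap: 24 days. April 1, 2011 + 24 days = April 25, 2011.

April 25, 2011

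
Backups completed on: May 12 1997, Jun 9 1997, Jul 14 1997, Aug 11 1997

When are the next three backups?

Sep 8 1997, Oct 13 1997, Nov 10 1997

Gaps: 28, 35, 28 days — a mix of 28 and 35. Every date is a Monday.
Each is the 2nd Monday of its month.
September 1997 — 2nd Monday is Sep 8 1997.
October 1997 — 2nd Monday is Oct 13 1997.
November 1997 — 2nd Monday is Nov 10 1997.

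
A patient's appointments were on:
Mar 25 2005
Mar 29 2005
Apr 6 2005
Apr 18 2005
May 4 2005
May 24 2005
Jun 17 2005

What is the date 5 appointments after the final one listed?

Dec 14 2005

Intervals are 4, 8, 12, 16, 20, 24 days — an arithmetic progression with common difference 4.
Next gap: 28 days. Jun 17 2005 + 28 days = Jul 15 2005.
Next gap: 32 days. Jul 15 2005 + 32 days = Aug 16 2005.
Next gap: 36 days. Aug 16 2005 + 36 days = Sep 21 2005.
Next gap: 40 days. Sep 21 2005 + 40 days = Oct 31 2005.
Next gap: 44 days. Oct 31 2005 + 44 days = Dec 14 2005.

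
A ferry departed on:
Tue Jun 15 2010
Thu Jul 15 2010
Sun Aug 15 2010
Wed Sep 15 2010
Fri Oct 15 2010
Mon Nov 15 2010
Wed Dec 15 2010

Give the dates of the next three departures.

Sat Jan 15 2011, Tue Feb 15 2011, Tue Mar 15 2011

Each date is the 15th; the gaps (30, 31, 31, 30, 31, 30) track the month lengths.
The rule is the 15th of each month.
January 2011: Sat Jan 15 2011.
February 2011: Tue Feb 15 2011.
March 2011: Tue Mar 15 2011.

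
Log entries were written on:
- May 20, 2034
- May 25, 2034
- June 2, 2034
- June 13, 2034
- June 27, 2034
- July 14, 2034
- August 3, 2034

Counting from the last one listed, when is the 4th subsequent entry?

November 21, 2034

The spacing grows by 3 each time: 5, 8, 11, 14, 17, 20 days.
Next gap: 23 days. August 3, 2034 + 23 days = August 26, 2034.
Next gap: 26 days. August 26, 2034 + 26 days = September 21, 2034.
Next gap: 29 days. September 21, 2034 + 29 days = October 20, 2034.
Next gap: 32 days. October 20, 2034 + 32 days = November 21, 2034.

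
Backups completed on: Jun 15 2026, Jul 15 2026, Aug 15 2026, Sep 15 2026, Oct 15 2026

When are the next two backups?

The day-of-month is always 15 (30, 31, 31, 30 days between events).
So this recurs on the 15th of each month.
November 2026: Nov 15 2026.
December 2026: Dec 15 2026.

Nov 15 2026, Dec 15 2026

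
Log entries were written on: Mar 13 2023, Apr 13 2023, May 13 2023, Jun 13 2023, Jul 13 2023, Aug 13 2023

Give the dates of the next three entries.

The day-of-month is always 13 (31, 30, 31, 30, 31 days between events).
So this recurs on the 13th of each month.
September 2023: Sep 13 2023.
Next: October 2023 → Oct 13 2023.
November 2023: Nov 13 2023.

Sep 13 2023, Oct 13 2023, Nov 13 2023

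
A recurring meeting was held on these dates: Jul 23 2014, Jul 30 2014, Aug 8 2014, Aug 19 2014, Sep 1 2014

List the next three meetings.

Gaps: 7, 9, 11, 13 days — each gap is 2 larger than the previous one.
Next gap: 15 days. Sep 1 2014 + 15 days = Sep 16 2014.
Next gap: 17 days. Sep 16 2014 + 17 days = Oct 3 2014.
Next gap: 19 days. Oct 3 2014 + 19 days = Oct 22 2014.

Sep 16 2014, Oct 3 2014, Oct 22 2014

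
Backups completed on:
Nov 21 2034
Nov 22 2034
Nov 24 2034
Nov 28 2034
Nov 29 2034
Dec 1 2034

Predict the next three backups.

Dec 5 2034, Dec 6 2034, Dec 8 2034

The gap pattern 1, 2, 4, 1, 2 repeats every 3 events.
These are the Tuesdays, Wednesdays and Fridays of each week.
The following Tuesday is Dec 5 2034.
The following Wednesday is Dec 6 2034.
The following Friday is Dec 8 2034.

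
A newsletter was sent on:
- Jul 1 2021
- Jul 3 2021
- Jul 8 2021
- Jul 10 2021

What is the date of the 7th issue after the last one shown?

Every event lands on a Thursday or Saturday (gaps cycle 2, 5, 2).
So the schedule is: every Thursday and Saturday.
Next Thursday: Jul 15 2021.
Next Saturday: Jul 17 2021.
Next Thursday: Jul 22 2021.
The following Saturday is Jul 24 2021.
The following Thursday is Jul 29 2021.
Next Saturday: Jul 31 2021.
Next Thursday: Aug 5 2021.

Aug 5 2021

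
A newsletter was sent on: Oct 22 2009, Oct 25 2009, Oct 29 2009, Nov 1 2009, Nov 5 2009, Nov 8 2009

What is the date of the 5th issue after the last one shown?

Gaps: 3, 4, 3, 4, 3 days — not constant, but cyclic with period 2.
The events fall on every Thursday and Sunday.
Next Thursday: Nov 12 2009.
Next Sunday: Nov 15 2009.
Next Thursday: Nov 19 2009.
Next Sunday: Nov 22 2009.
Next Thursday: Nov 26 2009.

Nov 26 2009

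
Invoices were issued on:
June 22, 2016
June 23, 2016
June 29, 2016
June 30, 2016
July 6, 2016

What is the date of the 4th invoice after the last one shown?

Every event lands on a Wednesday or Thursday (gaps cycle 1, 6, 1, 6).
So the schedule is: every Wednesday and Thursday.
Next Thursday: July 7, 2016.
The following Wednesday is July 13, 2016.
Next Thursday: July 14, 2016.
Next Wednesday: July 20, 2016.

July 20, 2016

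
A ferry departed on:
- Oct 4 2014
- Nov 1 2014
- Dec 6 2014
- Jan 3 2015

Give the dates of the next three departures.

Feb 7 2015, Mar 7 2015, Apr 4 2015

All dates are Saturdays, 28, 35, 28 days apart.
Specifically, the 1st Saturday of each month.
February 2015 — 1st Saturday is Feb 7 2015.
March 2015 — 1st Saturday is Mar 7 2015.
April 2015 — 1st Saturday is Apr 4 2015.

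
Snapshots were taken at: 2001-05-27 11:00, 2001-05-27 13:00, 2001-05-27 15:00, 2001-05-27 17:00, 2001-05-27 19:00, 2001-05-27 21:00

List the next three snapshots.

Gaps: 2, 2, 2, 2, 2 hours — each event is 2 hours after the previous one.
2001-05-27 21:00 + 2 h = 2001-05-27 23:00.
2001-05-27 23:00 + 2 h = 2001-05-28 01:00.
2001-05-28 01:00 + 2 h = 2001-05-28 03:00.

2001-05-27 23:00, 2001-05-28 01:00, 2001-05-28 03:00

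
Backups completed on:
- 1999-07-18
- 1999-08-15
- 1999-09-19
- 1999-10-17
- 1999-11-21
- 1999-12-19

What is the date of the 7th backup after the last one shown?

2000-07-16

These are Sundays at 28- or 35-day spacing (28, 35, 28, 35, 28).
The pattern: 3rd Sunday of the month.
3rd Sunday of January 2000: 2000-01-16.
3rd Sunday of February 2000: 2000-02-20.
3rd Sunday of March 2000: 2000-03-19.
3rd Sunday of April 2000: 2000-04-16.
3rd Sunday of May 2000: 2000-05-21.
3rd Sunday of June 2000: 2000-06-18.
July 2000 — 3rd Sunday is 2000-07-16.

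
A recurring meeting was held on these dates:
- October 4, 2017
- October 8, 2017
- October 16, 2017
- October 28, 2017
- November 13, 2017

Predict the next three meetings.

Intervals are 4, 8, 12, 16 days — an arithmetic progression with common difference 4.
Next gap: 20 days. November 13, 2017 + 20 days = December 3, 2017.
Next gap: 24 days. December 3, 2017 + 24 days = December 27, 2017.
Next gap: 28 days. December 27, 2017 + 28 days = January 24, 2018.

December 3, 2017; December 27, 2017; January 24, 2018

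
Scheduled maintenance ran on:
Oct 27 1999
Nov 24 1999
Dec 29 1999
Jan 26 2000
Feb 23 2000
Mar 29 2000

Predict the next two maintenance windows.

Apr 26 2000, May 31 2000

These are Wednesdays with 28, 35, 28, 28, 35-day gaps.
Each is the final Wednesday of its month — Dec 29 1999 is past the 28th, so '4th Wednesday' doesn't fit.
April 2000 ends with Wednesday Apr 26 2000.
Last Wednesday of May 2000: May 31 2000.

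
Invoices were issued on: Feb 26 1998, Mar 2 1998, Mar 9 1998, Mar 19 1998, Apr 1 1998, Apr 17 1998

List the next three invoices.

May 6 1998, May 28 1998, Jun 22 1998

The spacing grows by 3 each time: 4, 7, 10, 13, 16 days.
Next gap: 19 days. Apr 17 1998 + 19 days = May 6 1998.
Next gap: 22 days. May 6 1998 + 22 days = May 28 1998.
Next gap: 25 days. May 28 1998 + 25 days = Jun 22 1998.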